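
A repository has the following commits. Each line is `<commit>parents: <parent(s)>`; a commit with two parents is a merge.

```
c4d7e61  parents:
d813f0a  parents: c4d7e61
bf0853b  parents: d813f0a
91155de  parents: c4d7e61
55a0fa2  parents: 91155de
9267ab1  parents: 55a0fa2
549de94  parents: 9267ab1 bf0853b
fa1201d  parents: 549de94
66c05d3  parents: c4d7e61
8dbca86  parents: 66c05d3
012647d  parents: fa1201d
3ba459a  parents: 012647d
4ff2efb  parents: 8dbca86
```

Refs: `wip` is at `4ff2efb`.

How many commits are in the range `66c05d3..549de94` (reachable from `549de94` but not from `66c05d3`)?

6

Reachable from 549de94: {549de94, 55a0fa2, 91155de, 9267ab1, bf0853b, c4d7e61, d813f0a}.
Reachable from 66c05d3: {66c05d3, c4d7e61}.
In 549de94's history but not 66c05d3's: {549de94, 55a0fa2, 91155de, 9267ab1, bf0853b, d813f0a} — 6 commits.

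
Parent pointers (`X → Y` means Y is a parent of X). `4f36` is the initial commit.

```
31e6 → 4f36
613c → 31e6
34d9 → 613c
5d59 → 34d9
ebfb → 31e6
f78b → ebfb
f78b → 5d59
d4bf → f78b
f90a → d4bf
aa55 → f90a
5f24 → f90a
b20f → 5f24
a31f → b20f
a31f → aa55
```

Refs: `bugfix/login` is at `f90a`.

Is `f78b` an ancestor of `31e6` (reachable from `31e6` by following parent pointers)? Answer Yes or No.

No

Ancestors of 31e6: {31e6, 4f36}.
f78b is not in that set, so it is not an ancestor of 31e6.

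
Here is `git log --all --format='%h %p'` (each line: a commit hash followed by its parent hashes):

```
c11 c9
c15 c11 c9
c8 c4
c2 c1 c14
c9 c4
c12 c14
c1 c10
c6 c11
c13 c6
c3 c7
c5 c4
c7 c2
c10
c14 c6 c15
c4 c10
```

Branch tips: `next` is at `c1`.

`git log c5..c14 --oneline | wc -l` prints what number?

Reachable from c14: {c10, c11, c14, c15, c4, c6, c9}.
Reachable from c5: {c10, c4, c5}.
In c14's history but not c5's: {c11, c14, c15, c6, c9} — 5 commits.

5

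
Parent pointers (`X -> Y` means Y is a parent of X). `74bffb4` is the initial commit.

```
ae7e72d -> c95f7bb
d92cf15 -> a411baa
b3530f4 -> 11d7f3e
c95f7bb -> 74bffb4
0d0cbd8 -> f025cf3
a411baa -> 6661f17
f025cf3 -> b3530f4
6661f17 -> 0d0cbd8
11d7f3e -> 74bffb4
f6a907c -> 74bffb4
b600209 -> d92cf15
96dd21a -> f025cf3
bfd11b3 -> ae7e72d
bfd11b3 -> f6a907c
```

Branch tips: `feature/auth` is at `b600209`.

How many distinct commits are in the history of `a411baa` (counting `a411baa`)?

7

Walking parent pointers from a411baa: reachable set = {0d0cbd8, 11d7f3e, 6661f17, 74bffb4, a411baa, b3530f4, f025cf3}.
That is 7 commits.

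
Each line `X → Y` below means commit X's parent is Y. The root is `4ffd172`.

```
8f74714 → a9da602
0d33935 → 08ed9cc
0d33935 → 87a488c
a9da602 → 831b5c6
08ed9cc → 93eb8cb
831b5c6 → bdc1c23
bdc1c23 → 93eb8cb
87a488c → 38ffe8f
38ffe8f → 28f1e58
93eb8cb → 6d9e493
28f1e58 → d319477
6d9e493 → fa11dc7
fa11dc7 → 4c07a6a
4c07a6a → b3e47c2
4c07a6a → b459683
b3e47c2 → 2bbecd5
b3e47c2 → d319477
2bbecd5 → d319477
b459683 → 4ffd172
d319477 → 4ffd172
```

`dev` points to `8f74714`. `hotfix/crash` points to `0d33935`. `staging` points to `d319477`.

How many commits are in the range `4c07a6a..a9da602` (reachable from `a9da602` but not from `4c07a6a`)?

6

Reachable from a9da602: {2bbecd5, 4c07a6a, 4ffd172, 6d9e493, 831b5c6, 93eb8cb, a9da602, b3e47c2, b459683, bdc1c23, d319477, fa11dc7}.
Reachable from 4c07a6a: {2bbecd5, 4c07a6a, 4ffd172, b3e47c2, b459683, d319477}.
In a9da602's history but not 4c07a6a's: {6d9e493, 831b5c6, 93eb8cb, a9da602, bdc1c23, fa11dc7} — 6 commits.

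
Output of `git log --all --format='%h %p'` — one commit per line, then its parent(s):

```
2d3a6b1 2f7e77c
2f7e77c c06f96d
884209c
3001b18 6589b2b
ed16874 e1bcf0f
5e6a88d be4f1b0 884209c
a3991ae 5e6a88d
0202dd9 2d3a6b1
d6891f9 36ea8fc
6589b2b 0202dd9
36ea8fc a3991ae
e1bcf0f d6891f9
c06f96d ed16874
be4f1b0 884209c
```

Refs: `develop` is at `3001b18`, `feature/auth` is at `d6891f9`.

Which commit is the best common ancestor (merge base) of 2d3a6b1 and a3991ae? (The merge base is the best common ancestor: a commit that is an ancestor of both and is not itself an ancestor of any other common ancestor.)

a3991ae

Ancestors of 2d3a6b1: {2d3a6b1, 2f7e77c, 36ea8fc, 5e6a88d, 884209c, a3991ae, be4f1b0, c06f96d, d6891f9, e1bcf0f, ed16874}.
Ancestors of a3991ae: {5e6a88d, 884209c, a3991ae, be4f1b0}.
Common ancestors: {5e6a88d, 884209c, a3991ae, be4f1b0}.
Among these, a3991ae is not an ancestor of any other common ancestor — it is the merge base.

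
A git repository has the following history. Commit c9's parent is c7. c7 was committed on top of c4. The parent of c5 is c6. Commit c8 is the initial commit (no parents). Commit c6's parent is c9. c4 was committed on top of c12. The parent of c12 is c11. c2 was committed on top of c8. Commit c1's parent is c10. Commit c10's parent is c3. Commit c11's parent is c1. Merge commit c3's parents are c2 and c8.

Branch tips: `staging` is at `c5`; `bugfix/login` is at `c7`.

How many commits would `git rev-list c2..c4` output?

Reachable from c4: {c1, c10, c11, c12, c2, c3, c4, c8}.
Reachable from c2: {c2, c8}.
In c4's history but not c2's: {c1, c10, c11, c12, c3, c4} — 6 commits.

6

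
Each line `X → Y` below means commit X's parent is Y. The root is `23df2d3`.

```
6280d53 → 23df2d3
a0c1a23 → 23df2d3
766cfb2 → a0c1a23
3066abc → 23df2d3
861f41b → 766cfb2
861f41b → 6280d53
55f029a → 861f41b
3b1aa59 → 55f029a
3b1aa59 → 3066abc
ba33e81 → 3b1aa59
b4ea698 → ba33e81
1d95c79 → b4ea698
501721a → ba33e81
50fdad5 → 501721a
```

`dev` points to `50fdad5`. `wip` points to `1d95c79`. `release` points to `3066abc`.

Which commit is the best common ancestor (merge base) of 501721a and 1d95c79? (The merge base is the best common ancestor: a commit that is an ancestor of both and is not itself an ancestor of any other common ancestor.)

ba33e81

Ancestors of 501721a: {23df2d3, 3066abc, 3b1aa59, 501721a, 55f029a, 6280d53, 766cfb2, 861f41b, a0c1a23, ba33e81}.
Ancestors of 1d95c79: {1d95c79, 23df2d3, 3066abc, 3b1aa59, 55f029a, 6280d53, 766cfb2, 861f41b, a0c1a23, b4ea698, ba33e81}.
Common ancestors: {23df2d3, 3066abc, 3b1aa59, 55f029a, 6280d53, 766cfb2, 861f41b, a0c1a23, ba33e81}.
Among these, ba33e81 is not an ancestor of any other common ancestor — it is the merge base.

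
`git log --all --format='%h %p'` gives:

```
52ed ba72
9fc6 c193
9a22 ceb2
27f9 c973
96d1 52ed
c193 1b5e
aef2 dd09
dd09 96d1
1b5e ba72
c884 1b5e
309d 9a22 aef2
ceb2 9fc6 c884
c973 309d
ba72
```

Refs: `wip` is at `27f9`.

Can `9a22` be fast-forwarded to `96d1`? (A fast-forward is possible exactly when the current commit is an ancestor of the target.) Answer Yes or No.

No

A fast-forward from 9a22 to 96d1 is possible iff 9a22 is an ancestor of 96d1.
Ancestors of 96d1: {52ed, 96d1, ba72}.
9a22 is not among them, so fast-forward is not possible.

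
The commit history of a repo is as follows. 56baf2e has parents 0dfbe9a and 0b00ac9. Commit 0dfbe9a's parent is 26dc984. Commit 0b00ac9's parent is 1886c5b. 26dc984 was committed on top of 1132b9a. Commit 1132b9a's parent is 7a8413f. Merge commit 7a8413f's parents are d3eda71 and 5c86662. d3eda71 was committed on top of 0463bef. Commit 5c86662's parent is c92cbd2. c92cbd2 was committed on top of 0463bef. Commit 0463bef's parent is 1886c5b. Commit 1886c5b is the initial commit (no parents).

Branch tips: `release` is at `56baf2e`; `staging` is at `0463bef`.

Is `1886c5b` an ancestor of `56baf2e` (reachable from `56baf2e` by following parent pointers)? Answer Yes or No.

Yes

Ancestors of 56baf2e (commits reachable by following parents): {0463bef, 0b00ac9, 0dfbe9a, 1132b9a, 1886c5b, 26dc984, 56baf2e, 5c86662, 7a8413f, c92cbd2, d3eda71}.
1886c5b is in that set, so it is an ancestor of 56baf2e.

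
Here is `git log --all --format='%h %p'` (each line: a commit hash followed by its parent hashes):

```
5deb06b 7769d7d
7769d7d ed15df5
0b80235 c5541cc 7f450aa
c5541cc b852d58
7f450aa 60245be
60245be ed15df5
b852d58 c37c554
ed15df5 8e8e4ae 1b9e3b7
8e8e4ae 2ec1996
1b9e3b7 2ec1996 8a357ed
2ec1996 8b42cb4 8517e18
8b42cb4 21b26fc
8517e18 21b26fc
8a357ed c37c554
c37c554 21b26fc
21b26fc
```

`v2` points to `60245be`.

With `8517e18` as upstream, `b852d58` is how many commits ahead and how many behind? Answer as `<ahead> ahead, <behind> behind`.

2 ahead, 1 behind

Reachable from b852d58: {21b26fc, b852d58, c37c554}.
Reachable from 8517e18: {21b26fc, 8517e18}.
Only in b852d58's history (ahead): {b852d58, c37c554} — 2.
Only in 8517e18's history (behind): {8517e18} — 1.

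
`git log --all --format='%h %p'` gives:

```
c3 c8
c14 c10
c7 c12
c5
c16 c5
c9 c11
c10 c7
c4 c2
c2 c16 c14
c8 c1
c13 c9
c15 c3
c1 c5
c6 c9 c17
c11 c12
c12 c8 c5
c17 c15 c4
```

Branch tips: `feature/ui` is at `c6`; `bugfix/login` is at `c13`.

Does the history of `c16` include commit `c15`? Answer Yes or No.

No

Ancestors of c16: {c16, c5}.
c15 is not in that set, so it is not an ancestor of c16.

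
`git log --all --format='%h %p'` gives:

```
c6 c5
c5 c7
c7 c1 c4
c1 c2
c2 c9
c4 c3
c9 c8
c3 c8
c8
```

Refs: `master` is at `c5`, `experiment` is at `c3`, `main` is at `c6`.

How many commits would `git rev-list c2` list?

3

Walking parent pointers from c2: reachable set = {c2, c8, c9}.
That is 3 commits.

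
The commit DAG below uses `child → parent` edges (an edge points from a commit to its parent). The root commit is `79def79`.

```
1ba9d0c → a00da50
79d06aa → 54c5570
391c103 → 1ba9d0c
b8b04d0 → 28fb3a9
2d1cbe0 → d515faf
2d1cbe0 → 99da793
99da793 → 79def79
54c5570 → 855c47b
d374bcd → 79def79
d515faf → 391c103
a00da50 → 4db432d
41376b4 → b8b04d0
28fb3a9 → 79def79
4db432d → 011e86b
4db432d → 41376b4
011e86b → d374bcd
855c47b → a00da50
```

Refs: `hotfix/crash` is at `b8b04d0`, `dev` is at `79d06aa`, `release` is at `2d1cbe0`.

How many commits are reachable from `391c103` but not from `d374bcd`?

8

Reachable from 391c103: {011e86b, 1ba9d0c, 28fb3a9, 391c103, 41376b4, 4db432d, 79def79, a00da50, b8b04d0, d374bcd}.
Reachable from d374bcd: {79def79, d374bcd}.
In 391c103's history but not d374bcd's: {011e86b, 1ba9d0c, 28fb3a9, 391c103, 41376b4, 4db432d, a00da50, b8b04d0} — 8 commits.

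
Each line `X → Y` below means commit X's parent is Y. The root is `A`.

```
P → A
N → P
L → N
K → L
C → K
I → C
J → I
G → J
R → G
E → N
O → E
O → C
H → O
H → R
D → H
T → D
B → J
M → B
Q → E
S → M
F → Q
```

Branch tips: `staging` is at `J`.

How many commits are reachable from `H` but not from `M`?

5

Reachable from H: {A, C, E, G, H, I, J, K, L, N, O, P, R}.
Reachable from M: {A, B, C, I, J, K, L, M, N, P}.
In H's history but not M's: {E, G, H, O, R} — 5 commits.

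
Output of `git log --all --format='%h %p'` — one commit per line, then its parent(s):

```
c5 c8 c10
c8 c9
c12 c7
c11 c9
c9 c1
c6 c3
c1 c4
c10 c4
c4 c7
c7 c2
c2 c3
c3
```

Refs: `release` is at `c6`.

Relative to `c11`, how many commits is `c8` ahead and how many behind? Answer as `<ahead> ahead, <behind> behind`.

Reachable from c8: {c1, c2, c3, c4, c7, c8, c9}.
Reachable from c11: {c1, c11, c2, c3, c4, c7, c9}.
Only in c8's history (ahead): {c8} — 1.
Only in c11's history (behind): {c11} — 1.

1 ahead, 1 behind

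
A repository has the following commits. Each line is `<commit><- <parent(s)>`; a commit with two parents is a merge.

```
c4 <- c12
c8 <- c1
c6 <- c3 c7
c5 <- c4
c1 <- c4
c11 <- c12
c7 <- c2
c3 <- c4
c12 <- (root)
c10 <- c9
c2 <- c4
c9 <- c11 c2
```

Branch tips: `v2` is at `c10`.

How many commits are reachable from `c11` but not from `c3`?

Reachable from c11: {c11, c12}.
Reachable from c3: {c12, c3, c4}.
In c11's history but not c3's: {c11} — 1 commit.

1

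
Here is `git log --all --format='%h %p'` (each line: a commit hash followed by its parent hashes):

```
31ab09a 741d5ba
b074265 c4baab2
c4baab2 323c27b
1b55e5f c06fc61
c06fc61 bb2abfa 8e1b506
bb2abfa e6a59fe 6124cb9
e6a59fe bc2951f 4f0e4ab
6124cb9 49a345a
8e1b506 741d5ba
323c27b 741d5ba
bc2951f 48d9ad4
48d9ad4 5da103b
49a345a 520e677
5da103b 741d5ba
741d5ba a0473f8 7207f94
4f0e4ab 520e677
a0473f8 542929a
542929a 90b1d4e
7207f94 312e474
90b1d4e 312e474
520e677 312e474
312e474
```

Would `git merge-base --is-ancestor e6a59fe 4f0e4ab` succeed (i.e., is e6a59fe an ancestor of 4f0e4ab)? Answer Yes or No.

Ancestors of 4f0e4ab: {312e474, 4f0e4ab, 520e677}.
e6a59fe is not in that set, so it is not an ancestor of 4f0e4ab.

No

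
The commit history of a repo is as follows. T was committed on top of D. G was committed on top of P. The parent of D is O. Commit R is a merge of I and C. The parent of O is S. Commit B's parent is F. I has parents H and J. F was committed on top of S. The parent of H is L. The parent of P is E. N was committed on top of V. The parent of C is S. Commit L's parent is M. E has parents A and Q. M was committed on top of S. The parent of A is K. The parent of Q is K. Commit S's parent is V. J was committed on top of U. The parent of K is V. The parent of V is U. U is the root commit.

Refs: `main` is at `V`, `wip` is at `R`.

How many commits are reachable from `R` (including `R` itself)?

10

Walking parent pointers from R: reachable set = {C, H, I, J, L, M, R, S, U, V}.
That is 10 commits.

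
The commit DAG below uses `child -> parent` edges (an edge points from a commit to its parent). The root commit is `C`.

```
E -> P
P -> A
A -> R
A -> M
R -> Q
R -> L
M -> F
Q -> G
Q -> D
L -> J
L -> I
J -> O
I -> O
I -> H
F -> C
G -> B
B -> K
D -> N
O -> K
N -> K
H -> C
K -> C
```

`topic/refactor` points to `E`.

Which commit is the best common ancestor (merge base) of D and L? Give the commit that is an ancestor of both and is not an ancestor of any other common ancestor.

K

Ancestors of D: {C, D, K, N}.
Ancestors of L: {C, H, I, J, K, L, O}.
Common ancestors: {C, K}.
Among these, K is not an ancestor of any other common ancestor — it is the merge base.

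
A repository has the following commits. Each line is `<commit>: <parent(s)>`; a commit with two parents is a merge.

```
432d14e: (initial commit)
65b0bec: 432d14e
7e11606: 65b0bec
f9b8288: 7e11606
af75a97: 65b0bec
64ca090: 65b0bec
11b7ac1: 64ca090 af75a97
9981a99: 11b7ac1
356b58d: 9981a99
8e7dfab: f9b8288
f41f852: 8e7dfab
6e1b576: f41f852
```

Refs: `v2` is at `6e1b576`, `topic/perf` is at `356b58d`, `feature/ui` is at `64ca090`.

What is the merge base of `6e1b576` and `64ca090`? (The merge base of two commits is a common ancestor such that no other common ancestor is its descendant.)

65b0bec

Ancestors of 6e1b576: {432d14e, 65b0bec, 6e1b576, 7e11606, 8e7dfab, f41f852, f9b8288}.
Ancestors of 64ca090: {432d14e, 64ca090, 65b0bec}.
Common ancestors: {432d14e, 65b0bec}.
Among these, 65b0bec is not an ancestor of any other common ancestor — it is the merge base.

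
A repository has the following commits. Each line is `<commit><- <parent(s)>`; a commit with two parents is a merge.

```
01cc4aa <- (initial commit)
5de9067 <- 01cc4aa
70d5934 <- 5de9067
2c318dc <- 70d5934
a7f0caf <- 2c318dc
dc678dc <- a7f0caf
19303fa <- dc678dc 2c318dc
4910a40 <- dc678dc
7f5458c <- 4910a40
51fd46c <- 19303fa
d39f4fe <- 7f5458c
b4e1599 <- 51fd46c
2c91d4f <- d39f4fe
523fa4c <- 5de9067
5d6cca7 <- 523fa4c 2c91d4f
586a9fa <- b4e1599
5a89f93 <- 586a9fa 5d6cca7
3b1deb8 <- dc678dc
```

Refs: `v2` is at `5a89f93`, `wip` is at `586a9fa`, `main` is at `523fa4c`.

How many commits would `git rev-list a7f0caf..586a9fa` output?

5

Reachable from 586a9fa: {01cc4aa, 19303fa, 2c318dc, 51fd46c, 586a9fa, 5de9067, 70d5934, a7f0caf, b4e1599, dc678dc}.
Reachable from a7f0caf: {01cc4aa, 2c318dc, 5de9067, 70d5934, a7f0caf}.
In 586a9fa's history but not a7f0caf's: {19303fa, 51fd46c, 586a9fa, b4e1599, dc678dc} — 5 commits.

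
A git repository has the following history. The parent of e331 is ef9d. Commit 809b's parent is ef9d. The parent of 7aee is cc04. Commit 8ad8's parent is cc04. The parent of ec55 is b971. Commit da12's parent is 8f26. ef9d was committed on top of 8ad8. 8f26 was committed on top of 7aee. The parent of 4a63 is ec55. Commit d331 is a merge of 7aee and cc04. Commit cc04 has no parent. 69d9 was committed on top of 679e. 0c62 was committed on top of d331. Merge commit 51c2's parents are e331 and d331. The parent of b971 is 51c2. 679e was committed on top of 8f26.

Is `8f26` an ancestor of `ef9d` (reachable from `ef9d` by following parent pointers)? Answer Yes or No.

No

Ancestors of ef9d: {8ad8, cc04, ef9d}.
8f26 is not in that set, so it is not an ancestor of ef9d.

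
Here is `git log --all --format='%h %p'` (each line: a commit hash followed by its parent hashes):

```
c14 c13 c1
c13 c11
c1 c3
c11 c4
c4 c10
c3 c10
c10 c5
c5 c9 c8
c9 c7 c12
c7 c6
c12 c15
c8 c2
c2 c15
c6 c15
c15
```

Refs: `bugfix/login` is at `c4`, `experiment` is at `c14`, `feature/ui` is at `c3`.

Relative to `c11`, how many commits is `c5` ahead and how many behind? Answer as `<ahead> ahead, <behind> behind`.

0 ahead, 3 behind

Reachable from c5: {c12, c15, c2, c5, c6, c7, c8, c9}.
Reachable from c11: {c10, c11, c12, c15, c2, c4, c5, c6, c7, c8, c9}.
Only in c5's history (ahead): {} — 0.
Only in c11's history (behind): {c10, c11, c4} — 3.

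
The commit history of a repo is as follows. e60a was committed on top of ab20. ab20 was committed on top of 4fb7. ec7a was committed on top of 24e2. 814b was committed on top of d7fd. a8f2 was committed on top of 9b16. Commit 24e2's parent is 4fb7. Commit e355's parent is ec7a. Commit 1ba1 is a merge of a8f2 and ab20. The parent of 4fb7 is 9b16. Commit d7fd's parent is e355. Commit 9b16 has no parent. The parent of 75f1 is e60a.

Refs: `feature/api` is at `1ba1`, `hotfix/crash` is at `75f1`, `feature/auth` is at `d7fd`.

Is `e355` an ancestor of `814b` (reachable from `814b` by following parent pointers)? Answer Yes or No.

Ancestors of 814b (commits reachable by following parents): {24e2, 4fb7, 814b, 9b16, d7fd, e355, ec7a}.
e355 is in that set, so it is an ancestor of 814b.

Yes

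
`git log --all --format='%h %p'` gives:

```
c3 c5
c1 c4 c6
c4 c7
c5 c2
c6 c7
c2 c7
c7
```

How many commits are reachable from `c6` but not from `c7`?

1

Reachable from c6: {c6, c7}.
Reachable from c7: {c7}.
In c6's history but not c7's: {c6} — 1 commit.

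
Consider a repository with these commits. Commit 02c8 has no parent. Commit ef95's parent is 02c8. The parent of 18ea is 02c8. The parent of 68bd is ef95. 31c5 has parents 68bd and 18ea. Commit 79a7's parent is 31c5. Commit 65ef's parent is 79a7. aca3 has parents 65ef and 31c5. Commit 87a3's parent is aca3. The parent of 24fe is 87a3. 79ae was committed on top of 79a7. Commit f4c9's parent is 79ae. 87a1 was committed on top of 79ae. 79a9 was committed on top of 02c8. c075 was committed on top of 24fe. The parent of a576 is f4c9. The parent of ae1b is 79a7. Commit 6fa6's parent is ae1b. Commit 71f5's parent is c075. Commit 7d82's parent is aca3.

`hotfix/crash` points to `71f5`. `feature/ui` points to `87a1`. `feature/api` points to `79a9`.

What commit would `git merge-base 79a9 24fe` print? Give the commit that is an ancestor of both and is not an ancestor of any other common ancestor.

Ancestors of 79a9: {02c8, 79a9}.
Ancestors of 24fe: {02c8, 18ea, 24fe, 31c5, 65ef, 68bd, 79a7, 87a3, aca3, ef95}.
Common ancestors: {02c8}.
The only common ancestor is 02c8, so it is the merge base.

02c8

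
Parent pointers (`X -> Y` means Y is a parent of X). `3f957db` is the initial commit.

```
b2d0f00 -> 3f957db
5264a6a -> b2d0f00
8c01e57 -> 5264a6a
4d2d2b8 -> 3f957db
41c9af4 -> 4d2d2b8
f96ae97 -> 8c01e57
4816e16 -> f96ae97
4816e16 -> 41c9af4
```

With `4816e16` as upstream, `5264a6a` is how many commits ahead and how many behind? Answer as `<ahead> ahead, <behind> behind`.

0 ahead, 5 behind

Reachable from 5264a6a: {3f957db, 5264a6a, b2d0f00}.
Reachable from 4816e16: {3f957db, 41c9af4, 4816e16, 4d2d2b8, 5264a6a, 8c01e57, b2d0f00, f96ae97}.
Only in 5264a6a's history (ahead): {} — 0.
Only in 4816e16's history (behind): {41c9af4, 4816e16, 4d2d2b8, 8c01e57, f96ae97} — 5.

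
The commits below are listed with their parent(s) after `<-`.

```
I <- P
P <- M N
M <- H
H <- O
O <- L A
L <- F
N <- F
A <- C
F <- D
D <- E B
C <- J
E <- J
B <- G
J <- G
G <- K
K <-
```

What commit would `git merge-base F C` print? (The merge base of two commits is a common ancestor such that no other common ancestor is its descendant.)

J

Ancestors of F: {B, D, E, F, G, J, K}.
Ancestors of C: {C, G, J, K}.
Common ancestors: {G, J, K}.
Among these, J is not an ancestor of any other common ancestor — it is the merge base.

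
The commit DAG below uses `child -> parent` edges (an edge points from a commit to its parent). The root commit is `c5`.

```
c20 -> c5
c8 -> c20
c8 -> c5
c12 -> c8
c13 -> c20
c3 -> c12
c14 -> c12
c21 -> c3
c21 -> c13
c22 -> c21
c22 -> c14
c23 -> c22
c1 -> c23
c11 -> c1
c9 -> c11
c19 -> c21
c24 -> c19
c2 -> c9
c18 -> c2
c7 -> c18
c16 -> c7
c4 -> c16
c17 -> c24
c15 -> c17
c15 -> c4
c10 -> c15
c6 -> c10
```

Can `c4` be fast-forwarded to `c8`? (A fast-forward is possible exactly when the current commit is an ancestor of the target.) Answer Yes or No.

A fast-forward from c4 to c8 is possible iff c4 is an ancestor of c8.
Ancestors of c8: {c20, c5, c8}.
c4 is not among them, so fast-forward is not possible.

No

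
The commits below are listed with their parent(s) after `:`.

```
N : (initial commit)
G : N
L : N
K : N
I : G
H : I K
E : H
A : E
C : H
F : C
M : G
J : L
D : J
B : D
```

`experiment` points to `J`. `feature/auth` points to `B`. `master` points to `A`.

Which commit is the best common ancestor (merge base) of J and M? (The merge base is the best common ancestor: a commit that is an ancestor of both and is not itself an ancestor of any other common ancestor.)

Ancestors of J: {J, L, N}.
Ancestors of M: {G, M, N}.
Common ancestors: {N}.
The only common ancestor is N, so it is the merge base.

N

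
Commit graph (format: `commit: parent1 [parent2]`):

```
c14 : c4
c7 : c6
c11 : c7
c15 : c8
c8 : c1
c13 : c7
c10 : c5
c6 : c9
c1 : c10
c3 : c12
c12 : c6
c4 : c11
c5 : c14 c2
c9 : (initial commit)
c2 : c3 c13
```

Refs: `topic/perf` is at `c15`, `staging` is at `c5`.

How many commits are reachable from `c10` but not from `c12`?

9

Reachable from c10: {c10, c11, c12, c13, c14, c2, c3, c4, c5, c6, c7, c9}.
Reachable from c12: {c12, c6, c9}.
In c10's history but not c12's: {c10, c11, c13, c14, c2, c3, c4, c5, c7} — 9 commits.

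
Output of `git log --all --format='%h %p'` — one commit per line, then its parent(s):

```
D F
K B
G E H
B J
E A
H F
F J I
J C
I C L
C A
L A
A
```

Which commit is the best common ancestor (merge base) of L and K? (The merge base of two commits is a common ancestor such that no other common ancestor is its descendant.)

A

Ancestors of L: {A, L}.
Ancestors of K: {A, B, C, J, K}.
Common ancestors: {A}.
The only common ancestor is A, so it is the merge base.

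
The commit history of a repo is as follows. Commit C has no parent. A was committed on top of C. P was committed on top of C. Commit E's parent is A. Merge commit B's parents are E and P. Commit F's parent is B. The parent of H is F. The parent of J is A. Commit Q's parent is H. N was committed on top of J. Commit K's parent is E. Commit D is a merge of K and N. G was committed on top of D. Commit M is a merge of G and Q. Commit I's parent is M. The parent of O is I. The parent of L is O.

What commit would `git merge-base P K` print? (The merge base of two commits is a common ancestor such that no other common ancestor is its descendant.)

C

Ancestors of P: {C, P}.
Ancestors of K: {A, C, E, K}.
Common ancestors: {C}.
The only common ancestor is C, so it is the merge base.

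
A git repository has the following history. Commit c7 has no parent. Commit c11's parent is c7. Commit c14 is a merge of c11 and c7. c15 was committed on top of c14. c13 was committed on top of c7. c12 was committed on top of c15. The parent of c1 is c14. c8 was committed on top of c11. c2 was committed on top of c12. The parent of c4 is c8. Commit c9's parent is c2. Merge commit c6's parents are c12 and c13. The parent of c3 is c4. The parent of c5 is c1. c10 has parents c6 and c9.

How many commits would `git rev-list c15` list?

Walking parent pointers from c15: reachable set = {c11, c14, c15, c7}.
That is 4 commits.

4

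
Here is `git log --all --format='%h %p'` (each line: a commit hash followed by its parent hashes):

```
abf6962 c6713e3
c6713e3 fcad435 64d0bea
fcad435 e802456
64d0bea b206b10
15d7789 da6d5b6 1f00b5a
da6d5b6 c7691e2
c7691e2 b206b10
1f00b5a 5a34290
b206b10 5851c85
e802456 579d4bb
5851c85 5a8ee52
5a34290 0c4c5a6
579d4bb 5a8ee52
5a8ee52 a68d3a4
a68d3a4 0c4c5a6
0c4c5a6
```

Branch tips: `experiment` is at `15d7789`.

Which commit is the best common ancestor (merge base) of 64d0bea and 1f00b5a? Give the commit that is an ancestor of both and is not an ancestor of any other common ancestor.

0c4c5a6

Ancestors of 64d0bea: {0c4c5a6, 5851c85, 5a8ee52, 64d0bea, a68d3a4, b206b10}.
Ancestors of 1f00b5a: {0c4c5a6, 1f00b5a, 5a34290}.
Common ancestors: {0c4c5a6}.
The only common ancestor is 0c4c5a6, so it is the merge base.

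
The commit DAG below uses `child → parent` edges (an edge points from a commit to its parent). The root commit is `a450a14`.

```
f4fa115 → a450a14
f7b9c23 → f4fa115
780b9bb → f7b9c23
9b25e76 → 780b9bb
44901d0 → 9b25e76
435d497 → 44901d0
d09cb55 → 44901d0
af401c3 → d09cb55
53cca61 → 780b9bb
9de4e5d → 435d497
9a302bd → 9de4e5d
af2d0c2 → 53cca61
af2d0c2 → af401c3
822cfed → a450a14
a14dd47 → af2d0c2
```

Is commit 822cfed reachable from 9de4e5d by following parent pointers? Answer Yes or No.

No

Ancestors of 9de4e5d: {435d497, 44901d0, 780b9bb, 9b25e76, 9de4e5d, a450a14, f4fa115, f7b9c23}.
822cfed is not in that set, so it is not an ancestor of 9de4e5d.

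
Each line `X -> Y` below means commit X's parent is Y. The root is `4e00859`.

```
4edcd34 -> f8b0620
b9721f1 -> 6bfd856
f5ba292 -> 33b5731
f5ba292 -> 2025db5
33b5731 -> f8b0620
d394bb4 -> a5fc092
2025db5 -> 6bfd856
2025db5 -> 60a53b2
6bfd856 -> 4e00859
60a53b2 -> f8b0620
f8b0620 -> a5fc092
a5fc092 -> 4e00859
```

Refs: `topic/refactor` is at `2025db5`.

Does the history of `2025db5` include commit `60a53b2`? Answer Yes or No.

Ancestors of 2025db5 (commits reachable by following parents): {2025db5, 4e00859, 60a53b2, 6bfd856, a5fc092, f8b0620}.
60a53b2 is in that set, so it is an ancestor of 2025db5.

Yes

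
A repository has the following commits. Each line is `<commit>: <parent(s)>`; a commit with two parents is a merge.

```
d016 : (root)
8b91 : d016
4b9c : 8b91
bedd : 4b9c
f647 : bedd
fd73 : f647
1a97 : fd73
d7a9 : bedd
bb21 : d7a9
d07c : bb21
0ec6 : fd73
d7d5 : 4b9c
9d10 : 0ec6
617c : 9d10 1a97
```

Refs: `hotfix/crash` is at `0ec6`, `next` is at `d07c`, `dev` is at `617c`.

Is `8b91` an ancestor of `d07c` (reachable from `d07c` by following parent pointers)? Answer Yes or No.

Yes

Ancestors of d07c (commits reachable by following parents): {4b9c, 8b91, bb21, bedd, d016, d07c, d7a9}.
8b91 is in that set, so it is an ancestor of d07c.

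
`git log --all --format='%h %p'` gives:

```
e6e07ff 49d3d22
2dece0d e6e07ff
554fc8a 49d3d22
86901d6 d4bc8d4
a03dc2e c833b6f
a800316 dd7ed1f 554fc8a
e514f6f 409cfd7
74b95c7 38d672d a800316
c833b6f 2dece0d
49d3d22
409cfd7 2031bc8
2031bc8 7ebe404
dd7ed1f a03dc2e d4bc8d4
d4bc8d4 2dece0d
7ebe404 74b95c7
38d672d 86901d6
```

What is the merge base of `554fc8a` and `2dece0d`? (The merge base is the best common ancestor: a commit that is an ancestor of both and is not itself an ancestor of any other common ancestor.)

49d3d22

Ancestors of 554fc8a: {49d3d22, 554fc8a}.
Ancestors of 2dece0d: {2dece0d, 49d3d22, e6e07ff}.
Common ancestors: {49d3d22}.
The only common ancestor is 49d3d22, so it is the merge base.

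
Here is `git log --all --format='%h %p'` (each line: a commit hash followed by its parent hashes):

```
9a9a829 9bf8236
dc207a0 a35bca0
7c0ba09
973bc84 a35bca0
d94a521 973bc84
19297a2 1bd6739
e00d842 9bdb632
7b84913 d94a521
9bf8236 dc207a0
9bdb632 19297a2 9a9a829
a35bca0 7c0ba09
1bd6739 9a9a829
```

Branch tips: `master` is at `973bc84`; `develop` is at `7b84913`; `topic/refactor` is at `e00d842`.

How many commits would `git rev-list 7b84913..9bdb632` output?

Reachable from 9bdb632: {19297a2, 1bd6739, 7c0ba09, 9a9a829, 9bdb632, 9bf8236, a35bca0, dc207a0}.
Reachable from 7b84913: {7b84913, 7c0ba09, 973bc84, a35bca0, d94a521}.
In 9bdb632's history but not 7b84913's: {19297a2, 1bd6739, 9a9a829, 9bdb632, 9bf8236, dc207a0} — 6 commits.

6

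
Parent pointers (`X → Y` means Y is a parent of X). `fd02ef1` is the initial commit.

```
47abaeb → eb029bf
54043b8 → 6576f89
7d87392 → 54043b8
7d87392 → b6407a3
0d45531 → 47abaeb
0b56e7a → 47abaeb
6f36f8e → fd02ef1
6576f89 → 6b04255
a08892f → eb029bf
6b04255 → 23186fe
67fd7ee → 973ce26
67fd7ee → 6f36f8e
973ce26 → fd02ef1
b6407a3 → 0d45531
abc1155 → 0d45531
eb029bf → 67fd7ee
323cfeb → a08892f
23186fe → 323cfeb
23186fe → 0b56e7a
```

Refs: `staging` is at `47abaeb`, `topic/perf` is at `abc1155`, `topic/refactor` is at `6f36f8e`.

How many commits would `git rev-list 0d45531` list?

Walking parent pointers from 0d45531: reachable set = {0d45531, 47abaeb, 67fd7ee, 6f36f8e, 973ce26, eb029bf, fd02ef1}.
That is 7 commits.

7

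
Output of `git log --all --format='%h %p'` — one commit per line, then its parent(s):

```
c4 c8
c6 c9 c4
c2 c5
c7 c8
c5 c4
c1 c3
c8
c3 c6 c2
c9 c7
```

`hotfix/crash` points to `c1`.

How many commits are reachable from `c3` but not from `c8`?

7

Reachable from c3: {c2, c3, c4, c5, c6, c7, c8, c9}.
Reachable from c8: {c8}.
In c3's history but not c8's: {c2, c3, c4, c5, c6, c7, c9} — 7 commits.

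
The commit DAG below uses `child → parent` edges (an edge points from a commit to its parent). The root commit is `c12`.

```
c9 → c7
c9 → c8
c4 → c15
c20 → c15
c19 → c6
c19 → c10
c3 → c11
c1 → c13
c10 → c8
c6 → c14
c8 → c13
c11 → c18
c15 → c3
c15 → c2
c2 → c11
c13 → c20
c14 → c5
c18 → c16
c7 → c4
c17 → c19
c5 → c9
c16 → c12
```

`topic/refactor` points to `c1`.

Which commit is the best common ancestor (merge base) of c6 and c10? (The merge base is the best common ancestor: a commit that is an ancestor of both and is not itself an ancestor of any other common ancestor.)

c8

Ancestors of c6: {c11, c12, c13, c14, c15, c16, c18, c2, c20, c3, c4, c5, c6, c7, c8, c9}.
Ancestors of c10: {c10, c11, c12, c13, c15, c16, c18, c2, c20, c3, c8}.
Common ancestors: {c11, c12, c13, c15, c16, c18, c2, c20, c3, c8}.
Among these, c8 is not an ancestor of any other common ancestor — it is the merge base.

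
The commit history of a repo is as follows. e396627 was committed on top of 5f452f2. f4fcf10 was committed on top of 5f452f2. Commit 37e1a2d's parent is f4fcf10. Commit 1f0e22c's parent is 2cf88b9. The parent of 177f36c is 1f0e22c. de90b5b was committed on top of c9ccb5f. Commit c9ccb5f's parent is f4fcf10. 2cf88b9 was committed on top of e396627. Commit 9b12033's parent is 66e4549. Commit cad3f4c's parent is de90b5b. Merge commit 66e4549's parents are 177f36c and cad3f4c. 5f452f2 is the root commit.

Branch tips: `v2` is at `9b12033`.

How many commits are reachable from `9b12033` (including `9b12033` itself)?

Walking parent pointers from 9b12033: reachable set = {177f36c, 1f0e22c, 2cf88b9, 5f452f2, 66e4549, 9b12033, c9ccb5f, cad3f4c, de90b5b, e396627, f4fcf10}.
That is 11 commits.

11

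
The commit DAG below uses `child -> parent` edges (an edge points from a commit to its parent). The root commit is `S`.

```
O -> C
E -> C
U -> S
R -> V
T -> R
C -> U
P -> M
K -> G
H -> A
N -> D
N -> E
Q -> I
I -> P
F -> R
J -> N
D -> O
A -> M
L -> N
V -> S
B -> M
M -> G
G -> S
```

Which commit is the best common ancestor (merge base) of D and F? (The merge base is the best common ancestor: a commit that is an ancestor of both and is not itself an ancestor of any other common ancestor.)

Ancestors of D: {C, D, O, S, U}.
Ancestors of F: {F, R, S, V}.
Common ancestors: {S}.
The only common ancestor is S, so it is the merge base.

S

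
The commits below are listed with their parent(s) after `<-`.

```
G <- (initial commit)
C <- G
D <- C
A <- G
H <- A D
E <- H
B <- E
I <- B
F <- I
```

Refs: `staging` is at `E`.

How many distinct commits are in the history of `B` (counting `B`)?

7

Walking parent pointers from B: reachable set = {A, B, C, D, E, G, H}.
That is 7 commits.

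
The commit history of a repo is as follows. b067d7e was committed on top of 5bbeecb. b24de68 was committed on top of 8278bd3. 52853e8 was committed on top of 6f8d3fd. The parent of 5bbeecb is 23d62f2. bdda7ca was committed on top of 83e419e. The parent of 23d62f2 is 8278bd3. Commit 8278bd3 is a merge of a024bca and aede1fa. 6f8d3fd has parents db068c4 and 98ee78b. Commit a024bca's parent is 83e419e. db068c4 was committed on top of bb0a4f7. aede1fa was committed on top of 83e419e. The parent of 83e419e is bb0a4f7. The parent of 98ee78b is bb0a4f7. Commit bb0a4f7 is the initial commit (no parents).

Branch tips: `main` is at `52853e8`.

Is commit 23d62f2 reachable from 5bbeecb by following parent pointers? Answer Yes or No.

Yes

Ancestors of 5bbeecb (commits reachable by following parents): {23d62f2, 5bbeecb, 8278bd3, 83e419e, a024bca, aede1fa, bb0a4f7}.
23d62f2 is in that set, so it is an ancestor of 5bbeecb.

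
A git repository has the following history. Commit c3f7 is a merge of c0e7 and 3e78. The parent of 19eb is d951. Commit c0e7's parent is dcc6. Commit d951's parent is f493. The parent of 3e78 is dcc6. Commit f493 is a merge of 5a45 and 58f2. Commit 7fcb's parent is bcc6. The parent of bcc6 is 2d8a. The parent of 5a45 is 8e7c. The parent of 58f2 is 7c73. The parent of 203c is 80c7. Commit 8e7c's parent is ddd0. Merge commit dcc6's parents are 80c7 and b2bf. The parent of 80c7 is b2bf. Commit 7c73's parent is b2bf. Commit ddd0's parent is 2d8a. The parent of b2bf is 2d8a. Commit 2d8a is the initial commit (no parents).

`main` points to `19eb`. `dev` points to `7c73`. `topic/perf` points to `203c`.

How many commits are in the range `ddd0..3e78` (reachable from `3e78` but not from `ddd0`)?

Reachable from 3e78: {2d8a, 3e78, 80c7, b2bf, dcc6}.
Reachable from ddd0: {2d8a, ddd0}.
In 3e78's history but not ddd0's: {3e78, 80c7, b2bf, dcc6} — 4 commits.

4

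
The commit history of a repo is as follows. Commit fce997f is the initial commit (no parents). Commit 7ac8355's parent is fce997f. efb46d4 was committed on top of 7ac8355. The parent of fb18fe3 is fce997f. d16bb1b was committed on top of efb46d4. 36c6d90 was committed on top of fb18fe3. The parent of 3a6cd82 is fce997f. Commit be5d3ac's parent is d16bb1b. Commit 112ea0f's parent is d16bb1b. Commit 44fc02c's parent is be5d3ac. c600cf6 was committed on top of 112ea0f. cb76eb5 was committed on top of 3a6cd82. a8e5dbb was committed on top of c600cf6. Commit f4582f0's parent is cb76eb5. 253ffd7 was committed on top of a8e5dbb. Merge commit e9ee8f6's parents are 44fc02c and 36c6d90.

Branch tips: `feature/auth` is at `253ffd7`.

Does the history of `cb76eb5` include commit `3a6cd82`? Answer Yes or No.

Ancestors of cb76eb5 (commits reachable by following parents): {3a6cd82, cb76eb5, fce997f}.
3a6cd82 is in that set, so it is an ancestor of cb76eb5.

Yes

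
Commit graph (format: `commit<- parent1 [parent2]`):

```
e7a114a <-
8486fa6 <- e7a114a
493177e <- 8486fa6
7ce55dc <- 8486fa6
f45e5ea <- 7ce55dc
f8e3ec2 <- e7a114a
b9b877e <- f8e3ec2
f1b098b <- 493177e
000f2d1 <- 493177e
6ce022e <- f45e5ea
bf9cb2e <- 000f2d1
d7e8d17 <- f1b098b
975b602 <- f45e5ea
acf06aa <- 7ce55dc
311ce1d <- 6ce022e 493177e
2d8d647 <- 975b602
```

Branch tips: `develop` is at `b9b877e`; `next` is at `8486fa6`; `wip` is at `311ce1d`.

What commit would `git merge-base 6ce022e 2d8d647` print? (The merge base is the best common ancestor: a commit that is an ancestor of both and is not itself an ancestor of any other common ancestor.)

Ancestors of 6ce022e: {6ce022e, 7ce55dc, 8486fa6, e7a114a, f45e5ea}.
Ancestors of 2d8d647: {2d8d647, 7ce55dc, 8486fa6, 975b602, e7a114a, f45e5ea}.
Common ancestors: {7ce55dc, 8486fa6, e7a114a, f45e5ea}.
Among these, f45e5ea is not an ancestor of any other common ancestor — it is the merge base.

f45e5ea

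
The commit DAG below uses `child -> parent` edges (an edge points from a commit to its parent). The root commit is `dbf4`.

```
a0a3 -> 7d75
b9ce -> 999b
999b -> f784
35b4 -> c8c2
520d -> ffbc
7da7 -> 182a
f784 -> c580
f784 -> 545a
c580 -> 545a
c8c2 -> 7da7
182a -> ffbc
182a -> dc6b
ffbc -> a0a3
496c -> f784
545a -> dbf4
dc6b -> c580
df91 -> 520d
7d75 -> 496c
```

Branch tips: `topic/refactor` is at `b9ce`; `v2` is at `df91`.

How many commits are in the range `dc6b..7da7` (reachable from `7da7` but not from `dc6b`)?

Reachable from 7da7: {182a, 496c, 545a, 7d75, 7da7, a0a3, c580, dbf4, dc6b, f784, ffbc}.
Reachable from dc6b: {545a, c580, dbf4, dc6b}.
In 7da7's history but not dc6b's: {182a, 496c, 7d75, 7da7, a0a3, f784, ffbc} — 7 commits.

7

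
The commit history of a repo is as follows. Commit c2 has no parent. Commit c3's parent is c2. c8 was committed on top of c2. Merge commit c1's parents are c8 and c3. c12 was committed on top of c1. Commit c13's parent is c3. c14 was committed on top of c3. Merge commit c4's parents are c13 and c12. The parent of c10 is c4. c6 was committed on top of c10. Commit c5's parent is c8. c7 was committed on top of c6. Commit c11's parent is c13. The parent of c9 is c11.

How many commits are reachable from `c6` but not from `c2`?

Reachable from c6: {c1, c10, c12, c13, c2, c3, c4, c6, c8}.
Reachable from c2: {c2}.
In c6's history but not c2's: {c1, c10, c12, c13, c3, c4, c6, c8} — 8 commits.

8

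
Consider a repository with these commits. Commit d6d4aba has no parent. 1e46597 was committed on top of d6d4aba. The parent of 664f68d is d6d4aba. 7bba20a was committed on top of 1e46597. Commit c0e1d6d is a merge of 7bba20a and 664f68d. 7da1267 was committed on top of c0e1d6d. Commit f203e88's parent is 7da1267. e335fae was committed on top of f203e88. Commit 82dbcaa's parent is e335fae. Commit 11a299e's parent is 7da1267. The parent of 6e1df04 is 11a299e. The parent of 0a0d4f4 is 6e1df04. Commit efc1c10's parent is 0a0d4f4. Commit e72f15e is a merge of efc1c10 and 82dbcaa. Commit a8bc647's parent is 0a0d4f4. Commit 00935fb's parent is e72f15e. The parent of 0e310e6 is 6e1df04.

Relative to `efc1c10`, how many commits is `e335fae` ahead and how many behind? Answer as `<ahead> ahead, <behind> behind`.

Reachable from e335fae: {1e46597, 664f68d, 7bba20a, 7da1267, c0e1d6d, d6d4aba, e335fae, f203e88}.
Reachable from efc1c10: {0a0d4f4, 11a299e, 1e46597, 664f68d, 6e1df04, 7bba20a, 7da1267, c0e1d6d, d6d4aba, efc1c10}.
Only in e335fae's history (ahead): {e335fae, f203e88} — 2.
Only in efc1c10's history (behind): {0a0d4f4, 11a299e, 6e1df04, efc1c10} — 4.

2 ahead, 4 behind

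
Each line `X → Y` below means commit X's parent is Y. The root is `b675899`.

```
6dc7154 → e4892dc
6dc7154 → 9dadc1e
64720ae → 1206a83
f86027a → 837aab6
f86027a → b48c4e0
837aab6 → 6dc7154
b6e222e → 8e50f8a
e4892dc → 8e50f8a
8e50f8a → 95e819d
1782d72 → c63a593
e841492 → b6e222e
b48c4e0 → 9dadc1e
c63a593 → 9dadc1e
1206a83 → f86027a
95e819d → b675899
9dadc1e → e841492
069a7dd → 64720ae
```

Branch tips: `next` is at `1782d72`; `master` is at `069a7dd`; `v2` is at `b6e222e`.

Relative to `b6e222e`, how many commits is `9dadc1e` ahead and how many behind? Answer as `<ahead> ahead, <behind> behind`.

Reachable from 9dadc1e: {8e50f8a, 95e819d, 9dadc1e, b675899, b6e222e, e841492}.
Reachable from b6e222e: {8e50f8a, 95e819d, b675899, b6e222e}.
Only in 9dadc1e's history (ahead): {9dadc1e, e841492} — 2.
Only in b6e222e's history (behind): {} — 0.

2 ahead, 0 behind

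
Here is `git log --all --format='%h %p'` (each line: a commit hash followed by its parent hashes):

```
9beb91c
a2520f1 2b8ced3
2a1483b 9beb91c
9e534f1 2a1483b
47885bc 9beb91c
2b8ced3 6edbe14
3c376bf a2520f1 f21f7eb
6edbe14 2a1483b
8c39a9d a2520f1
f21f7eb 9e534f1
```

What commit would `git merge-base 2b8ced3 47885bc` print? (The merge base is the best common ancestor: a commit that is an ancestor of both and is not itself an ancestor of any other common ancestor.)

Ancestors of 2b8ced3: {2a1483b, 2b8ced3, 6edbe14, 9beb91c}.
Ancestors of 47885bc: {47885bc, 9beb91c}.
Common ancestors: {9beb91c}.
The only common ancestor is 9beb91c, so it is the merge base.

9beb91c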